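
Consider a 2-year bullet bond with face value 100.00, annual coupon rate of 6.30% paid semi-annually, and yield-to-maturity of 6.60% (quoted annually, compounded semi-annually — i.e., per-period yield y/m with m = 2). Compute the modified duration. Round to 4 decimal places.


Coupon per period c = face * coupon_rate / m = 3.150000
Periods per year m = 2; per-period yield y/m = 0.033000
Number of cashflows N = 4
Cashflows (t years, CF_t, discount factor 1/(1+y/m)^(m*t), PV):
  t = 0.5000: CF_t = 3.150000, DF = 0.968054, PV = 3.049371
  t = 1.0000: CF_t = 3.150000, DF = 0.937129, PV = 2.951956
  t = 1.5000: CF_t = 3.150000, DF = 0.907192, PV = 2.857654
  t = 2.0000: CF_t = 103.150000, DF = 0.878211, PV = 90.587432
Price P = sum_t PV_t = 99.446412
First compute Macaulay numerator sum_t t * PV_t:
  t * PV_t at t = 0.5000: 1.524685
  t * PV_t at t = 1.0000: 2.951956
  t * PV_t at t = 1.5000: 4.286480
  t * PV_t at t = 2.0000: 181.174863
Macaulay duration D = 189.937985 / 99.446412 = 1.909953
Modified duration = D / (1 + y/m) = 1.909953 / (1 + 0.033000) = 1.848938

Answer: Modified duration = 1.8489


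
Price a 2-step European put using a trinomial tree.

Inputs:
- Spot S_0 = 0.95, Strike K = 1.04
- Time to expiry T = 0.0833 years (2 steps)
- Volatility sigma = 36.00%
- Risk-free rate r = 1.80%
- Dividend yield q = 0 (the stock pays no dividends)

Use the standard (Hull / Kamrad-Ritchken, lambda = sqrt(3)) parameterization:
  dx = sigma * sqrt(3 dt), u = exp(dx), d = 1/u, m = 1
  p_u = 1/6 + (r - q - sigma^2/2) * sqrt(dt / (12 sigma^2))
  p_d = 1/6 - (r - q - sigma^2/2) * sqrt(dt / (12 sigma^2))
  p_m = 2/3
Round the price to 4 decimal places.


Answer: Price = V(0,0) = 0.1014

Derivation:
dt = T/N = 0.041650; dx = sigma*sqrt(3*dt) = 0.127254
u = exp(dx) = 1.135705; d = 1/u = 0.880510
p_u = 0.159008, p_m = 0.666667, p_d = 0.174325
Discount per step: exp(-r*dt) = 0.999251
Stock lattice S(k, j) with j the centered position index:
  k=0: S(0,+0) = 0.9500
  k=1: S(1,-1) = 0.8365; S(1,+0) = 0.9500; S(1,+1) = 1.0789
  k=2: S(2,-2) = 0.7365; S(2,-1) = 0.8365; S(2,+0) = 0.9500; S(2,+1) = 1.0789; S(2,+2) = 1.2253
Terminal payoffs V(N, j) = max(K - S_T, 0):
  V(2,-2) = 0.303467; V(2,-1) = 0.203515; V(2,+0) = 0.090000; V(2,+1) = 0.000000; V(2,+2) = 0.000000
Backward induction: V(k, j) = exp(-r*dt) * [p_u * V(k+1, j+1) + p_m * V(k+1, j) + p_d * V(k+1, j-1)]
  V(1,-1) = exp(-r*dt) * [p_u*0.090000 + p_m*0.203515 + p_d*0.303467] = 0.202738
  V(1,+0) = exp(-r*dt) * [p_u*0.000000 + p_m*0.090000 + p_d*0.203515] = 0.095406
  V(1,+1) = exp(-r*dt) * [p_u*0.000000 + p_m*0.000000 + p_d*0.090000] = 0.015678
  V(0,+0) = exp(-r*dt) * [p_u*0.015678 + p_m*0.095406 + p_d*0.202738] = 0.101363


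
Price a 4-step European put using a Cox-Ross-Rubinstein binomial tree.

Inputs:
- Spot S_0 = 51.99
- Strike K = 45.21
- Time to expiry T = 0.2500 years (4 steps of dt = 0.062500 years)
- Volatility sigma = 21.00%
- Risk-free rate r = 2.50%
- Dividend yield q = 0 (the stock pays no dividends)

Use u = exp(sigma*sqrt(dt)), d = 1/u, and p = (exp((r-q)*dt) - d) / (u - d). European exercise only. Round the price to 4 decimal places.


dt = T/N = 0.062500
u = exp(sigma*sqrt(dt)) = 1.053903; d = 1/u = 0.948854
p = (exp((r-q)*dt) - d) / (u - d) = 0.501764
Discount per step: exp(-r*dt) = 0.998439
Stock lattice S(k, i) with i counting down-moves:
  k=0: S(0,0) = 51.9900
  k=1: S(1,0) = 54.7924; S(1,1) = 49.3309
  k=2: S(2,0) = 57.7458; S(2,1) = 51.9900; S(2,2) = 46.8079
  k=3: S(3,0) = 60.8585; S(3,1) = 54.7924; S(3,2) = 49.3309; S(3,3) = 44.4139
  k=4: S(4,0) = 64.1389; S(4,1) = 57.7458; S(4,2) = 51.9900; S(4,3) = 46.8079; S(4,4) = 42.1423
Terminal payoffs V(N, i) = max(K - S_T, 0):
  V(4,0) = 0.000000; V(4,1) = 0.000000; V(4,2) = 0.000000; V(4,3) = 0.000000; V(4,4) = 3.067725
Backward induction: V(k, i) = exp(-r*dt) * [p * V(k+1, i) + (1-p) * V(k+1, i+1)].
  V(3,0) = exp(-r*dt) * [p*0.000000 + (1-p)*0.000000] = 0.000000
  V(3,1) = exp(-r*dt) * [p*0.000000 + (1-p)*0.000000] = 0.000000
  V(3,2) = exp(-r*dt) * [p*0.000000 + (1-p)*0.000000] = 0.000000
  V(3,3) = exp(-r*dt) * [p*0.000000 + (1-p)*3.067725] = 1.526065
  V(2,0) = exp(-r*dt) * [p*0.000000 + (1-p)*0.000000] = 0.000000
  V(2,1) = exp(-r*dt) * [p*0.000000 + (1-p)*0.000000] = 0.000000
  V(2,2) = exp(-r*dt) * [p*0.000000 + (1-p)*1.526065] = 0.759154
  V(1,0) = exp(-r*dt) * [p*0.000000 + (1-p)*0.000000] = 0.000000
  V(1,1) = exp(-r*dt) * [p*0.000000 + (1-p)*0.759154] = 0.377648
  V(0,0) = exp(-r*dt) * [p*0.000000 + (1-p)*0.377648] = 0.187864

Answer: Price = V(0,0) = 0.1879


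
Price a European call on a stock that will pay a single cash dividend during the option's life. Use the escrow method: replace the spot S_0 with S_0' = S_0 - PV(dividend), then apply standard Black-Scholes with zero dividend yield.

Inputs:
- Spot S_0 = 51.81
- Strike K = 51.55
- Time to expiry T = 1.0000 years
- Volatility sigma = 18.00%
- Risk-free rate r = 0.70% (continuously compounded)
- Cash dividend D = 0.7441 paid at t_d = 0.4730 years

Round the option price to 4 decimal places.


Answer: Price = 3.6059

Derivation:
PV(D) = D * exp(-r * t_d) = 0.7441 * 0.99669448 = 0.74164036
S_0' = S_0 - PV(D) = 51.8100 - 0.74164036 = 51.06835964
d1 = (ln(S_0'/K) + (r + sigma^2/2)*T) / (sigma*sqrt(T)) = 0.07673839
d2 = d1 - sigma*sqrt(T) = -0.10326161
exp(-rT) = 0.99302444
N(d1) = 0.53058417; N(d2) = 0.45887767
C = S_0' * N(d1) - K * exp(-rT) * N(d2) = 51.06835964 * 0.53058417 - 51.5500 * 0.99302444 * 0.45887767 = 3.6059


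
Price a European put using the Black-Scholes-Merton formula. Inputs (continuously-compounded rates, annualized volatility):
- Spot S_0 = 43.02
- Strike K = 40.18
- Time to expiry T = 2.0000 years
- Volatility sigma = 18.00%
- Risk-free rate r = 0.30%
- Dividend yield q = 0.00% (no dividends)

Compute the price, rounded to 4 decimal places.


Answer: Price = 2.8375

Derivation:
d1 = (ln(S/K) + (r - q + 0.5*sigma^2) * T) / (sigma * sqrt(T)) = 0.41914055
d2 = d1 - sigma * sqrt(T) = 0.16458211
exp(-rT) = 0.99401796; exp(-qT) = 1.00000000
P = K * exp(-rT) * N(-d2) - S_0 * exp(-qT) * N(-d1)
N(-d1) = 0.33755671; N(-d2) = 0.43463646
P = 40.1800 * 0.99401796 * 0.43463646 - 43.0200 * 1.00000000 * 0.33755671 = 2.8375


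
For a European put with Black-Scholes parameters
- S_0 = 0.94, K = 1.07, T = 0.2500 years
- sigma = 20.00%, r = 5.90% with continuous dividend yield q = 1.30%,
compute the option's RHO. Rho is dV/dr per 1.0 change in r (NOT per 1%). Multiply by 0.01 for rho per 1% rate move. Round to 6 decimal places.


Answer: Rho = -0.234778

Derivation:
d1 = -1.1303405219; d2 = -1.2303405219
phi(d1) = 0.2106044855; exp(-qT) = 0.9967552755; exp(-rT) = 0.9853582484
N(-d2) = 0.8907151920
Rho = -K*T*exp(-rT)*N(-d2) = -1.0700 * 0.2500 * 0.9853582484 * 0.8907151920 = -0.234778


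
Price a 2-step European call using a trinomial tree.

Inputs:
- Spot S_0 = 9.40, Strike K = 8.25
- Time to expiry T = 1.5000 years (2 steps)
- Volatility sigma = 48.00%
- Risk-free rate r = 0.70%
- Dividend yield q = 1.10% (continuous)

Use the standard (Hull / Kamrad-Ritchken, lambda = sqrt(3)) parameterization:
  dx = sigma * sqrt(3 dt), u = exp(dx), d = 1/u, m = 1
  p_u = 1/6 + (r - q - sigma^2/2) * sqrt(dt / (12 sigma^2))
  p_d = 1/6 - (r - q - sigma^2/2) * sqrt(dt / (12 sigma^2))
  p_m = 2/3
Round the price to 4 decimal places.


Answer: Price = V(0,0) = 2.4267

Derivation:
dt = T/N = 0.750000; dx = sigma*sqrt(3*dt) = 0.720000
u = exp(dx) = 2.054433; d = 1/u = 0.486752
p_u = 0.104583, p_m = 0.666667, p_d = 0.228750
Discount per step: exp(-r*dt) = 0.994764
Stock lattice S(k, j) with j the centered position index:
  k=0: S(0,+0) = 9.4000
  k=1: S(1,-1) = 4.5755; S(1,+0) = 9.4000; S(1,+1) = 19.3117
  k=2: S(2,-2) = 2.2271; S(2,-1) = 4.5755; S(2,+0) = 9.4000; S(2,+1) = 19.3117; S(2,+2) = 39.6745
Terminal payoffs V(N, j) = max(S_T - K, 0):
  V(2,-2) = 0.000000; V(2,-1) = 0.000000; V(2,+0) = 1.150000; V(2,+1) = 11.061672; V(2,+2) = 31.424541
Backward induction: V(k, j) = exp(-r*dt) * [p_u * V(k+1, j+1) + p_m * V(k+1, j) + p_d * V(k+1, j-1)]
  V(1,-1) = exp(-r*dt) * [p_u*1.150000 + p_m*0.000000 + p_d*0.000000] = 0.119641
  V(1,+0) = exp(-r*dt) * [p_u*11.061672 + p_m*1.150000 + p_d*0.000000] = 1.913461
  V(1,+1) = exp(-r*dt) * [p_u*31.424541 + p_m*11.061672 + p_d*1.150000] = 10.866793
  V(0,+0) = exp(-r*dt) * [p_u*10.866793 + p_m*1.913461 + p_d*0.119641] = 2.426720


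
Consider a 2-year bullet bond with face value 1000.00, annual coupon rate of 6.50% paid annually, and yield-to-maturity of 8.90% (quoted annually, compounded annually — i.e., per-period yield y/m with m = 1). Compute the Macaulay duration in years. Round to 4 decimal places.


Coupon per period c = face * coupon_rate / m = 65.000000
Periods per year m = 1; per-period yield y/m = 0.089000
Number of cashflows N = 2
Cashflows (t years, CF_t, discount factor 1/(1+y/m)^(m*t), PV):
  t = 1.0000: CF_t = 65.000000, DF = 0.918274, PV = 59.687787
  t = 2.0000: CF_t = 1065.000000, DF = 0.843226, PV = 898.036210
Price P = sum_t PV_t = 957.723997
Macaulay numerator sum_t t * PV_t:
  t * PV_t at t = 1.0000: 59.687787
  t * PV_t at t = 2.0000: 1796.072420
Macaulay duration D = (sum_t t * PV_t) / P = 1855.760207 / 957.723997 = 1.937677

Answer: Macaulay duration = 1.9377 years


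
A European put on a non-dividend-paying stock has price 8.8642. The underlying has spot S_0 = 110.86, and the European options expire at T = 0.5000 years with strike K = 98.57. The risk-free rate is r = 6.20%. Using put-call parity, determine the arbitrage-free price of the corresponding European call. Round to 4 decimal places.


Put-call parity: C - P = S_0 * exp(-qT) - K * exp(-rT).
S_0 * exp(-qT) = 110.8600 * 1.00000000 = 110.86000000
K * exp(-rT) = 98.5700 * 0.96947557 = 95.56120724
C = P + S*exp(-qT) - K*exp(-rT)
C = 8.8642 + 110.86000000 - 95.56120724 = 24.1630

Answer: Call price = 24.1630


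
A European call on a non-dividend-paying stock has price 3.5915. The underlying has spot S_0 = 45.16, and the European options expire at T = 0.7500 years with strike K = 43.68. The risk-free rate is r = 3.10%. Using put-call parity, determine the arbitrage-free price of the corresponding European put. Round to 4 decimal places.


Answer: Put price = 1.1077

Derivation:
Put-call parity: C - P = S_0 * exp(-qT) - K * exp(-rT).
S_0 * exp(-qT) = 45.1600 * 1.00000000 = 45.16000000
K * exp(-rT) = 43.6800 * 0.97701820 = 42.67615492
P = C - S*exp(-qT) + K*exp(-rT)
P = 3.5915 - 45.16000000 + 42.67615492 = 1.1077


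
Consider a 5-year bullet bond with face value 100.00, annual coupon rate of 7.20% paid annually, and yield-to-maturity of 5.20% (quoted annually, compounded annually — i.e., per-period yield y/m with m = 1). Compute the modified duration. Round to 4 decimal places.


Coupon per period c = face * coupon_rate / m = 7.200000
Periods per year m = 1; per-period yield y/m = 0.052000
Number of cashflows N = 5
Cashflows (t years, CF_t, discount factor 1/(1+y/m)^(m*t), PV):
  t = 1.0000: CF_t = 7.200000, DF = 0.950570, PV = 6.844106
  t = 2.0000: CF_t = 7.200000, DF = 0.903584, PV = 6.505805
  t = 3.0000: CF_t = 7.200000, DF = 0.858920, PV = 6.184225
  t = 4.0000: CF_t = 7.200000, DF = 0.816464, PV = 5.878541
  t = 5.0000: CF_t = 107.200000, DF = 0.776106, PV = 83.198613
Price P = sum_t PV_t = 108.611290
First compute Macaulay numerator sum_t t * PV_t:
  t * PV_t at t = 1.0000: 6.844106
  t * PV_t at t = 2.0000: 13.011609
  t * PV_t at t = 3.0000: 18.552675
  t * PV_t at t = 4.0000: 23.514163
  t * PV_t at t = 5.0000: 415.993065
Macaulay duration D = 477.915619 / 108.611290 = 4.400239
Modified duration = D / (1 + y/m) = 4.400239 / (1 + 0.052000) = 4.182737

Answer: Modified duration = 4.1827


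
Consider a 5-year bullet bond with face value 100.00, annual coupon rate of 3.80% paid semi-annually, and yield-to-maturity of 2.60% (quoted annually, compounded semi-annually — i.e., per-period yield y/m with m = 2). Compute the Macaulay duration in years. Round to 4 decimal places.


Coupon per period c = face * coupon_rate / m = 1.900000
Periods per year m = 2; per-period yield y/m = 0.013000
Number of cashflows N = 10
Cashflows (t years, CF_t, discount factor 1/(1+y/m)^(m*t), PV):
  t = 0.5000: CF_t = 1.900000, DF = 0.987167, PV = 1.875617
  t = 1.0000: CF_t = 1.900000, DF = 0.974498, PV = 1.851547
  t = 1.5000: CF_t = 1.900000, DF = 0.961992, PV = 1.827786
  t = 2.0000: CF_t = 1.900000, DF = 0.949647, PV = 1.804329
  t = 2.5000: CF_t = 1.900000, DF = 0.937460, PV = 1.781174
  t = 3.0000: CF_t = 1.900000, DF = 0.925429, PV = 1.758316
  t = 3.5000: CF_t = 1.900000, DF = 0.913553, PV = 1.735751
  t = 4.0000: CF_t = 1.900000, DF = 0.901829, PV = 1.713476
  t = 4.5000: CF_t = 1.900000, DF = 0.890256, PV = 1.691487
  t = 5.0000: CF_t = 101.900000, DF = 0.878831, PV = 89.552916
Price P = sum_t PV_t = 105.592399
Macaulay numerator sum_t t * PV_t:
  t * PV_t at t = 0.5000: 0.937808
  t * PV_t at t = 1.0000: 1.851547
  t * PV_t at t = 1.5000: 2.741678
  t * PV_t at t = 2.0000: 3.608659
  t * PV_t at t = 2.5000: 4.452935
  t * PV_t at t = 3.0000: 5.274948
  t * PV_t at t = 3.5000: 6.075129
  t * PV_t at t = 4.0000: 6.853904
  t * PV_t at t = 4.5000: 7.611690
  t * PV_t at t = 5.0000: 447.764579
Macaulay duration D = (sum_t t * PV_t) / P = 487.172878 / 105.592399 = 4.613712

Answer: Macaulay duration = 4.6137 years


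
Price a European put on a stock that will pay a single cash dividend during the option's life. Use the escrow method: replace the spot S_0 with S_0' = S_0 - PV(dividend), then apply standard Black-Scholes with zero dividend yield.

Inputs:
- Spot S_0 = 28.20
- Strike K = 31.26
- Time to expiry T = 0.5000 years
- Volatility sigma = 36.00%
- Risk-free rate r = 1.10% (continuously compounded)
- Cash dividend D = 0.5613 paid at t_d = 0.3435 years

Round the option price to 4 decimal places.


PV(D) = D * exp(-r * t_d) = 0.5613 * 0.99622863 = 0.55918313
S_0' = S_0 - PV(D) = 28.2000 - 0.55918313 = 27.64081687
d1 = (ln(S_0'/K) + (r + sigma^2/2)*T) / (sigma*sqrt(T)) = -0.33448418
d2 = d1 - sigma*sqrt(T) = -0.58904263
exp(-rT) = 0.99451510
N(-d1) = 0.63099289; N(-d2) = 0.72208366
P = K * exp(-rT) * N(-d2) - S_0' * N(-d1) = 31.2600 * 0.99451510 * 0.72208366 - 27.64081687 * 0.63099289 = 5.0074

Answer: Price = 5.0074


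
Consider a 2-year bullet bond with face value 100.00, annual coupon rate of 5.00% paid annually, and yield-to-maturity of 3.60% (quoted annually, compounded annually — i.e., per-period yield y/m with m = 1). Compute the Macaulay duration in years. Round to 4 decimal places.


Coupon per period c = face * coupon_rate / m = 5.000000
Periods per year m = 1; per-period yield y/m = 0.036000
Number of cashflows N = 2
Cashflows (t years, CF_t, discount factor 1/(1+y/m)^(m*t), PV):
  t = 1.0000: CF_t = 5.000000, DF = 0.965251, PV = 4.826255
  t = 2.0000: CF_t = 105.000000, DF = 0.931709, PV = 97.829490
Price P = sum_t PV_t = 102.655745
Macaulay numerator sum_t t * PV_t:
  t * PV_t at t = 1.0000: 4.826255
  t * PV_t at t = 2.0000: 195.658979
Macaulay duration D = (sum_t t * PV_t) / P = 200.485234 / 102.655745 = 1.952986

Answer: Macaulay duration = 1.9530 years


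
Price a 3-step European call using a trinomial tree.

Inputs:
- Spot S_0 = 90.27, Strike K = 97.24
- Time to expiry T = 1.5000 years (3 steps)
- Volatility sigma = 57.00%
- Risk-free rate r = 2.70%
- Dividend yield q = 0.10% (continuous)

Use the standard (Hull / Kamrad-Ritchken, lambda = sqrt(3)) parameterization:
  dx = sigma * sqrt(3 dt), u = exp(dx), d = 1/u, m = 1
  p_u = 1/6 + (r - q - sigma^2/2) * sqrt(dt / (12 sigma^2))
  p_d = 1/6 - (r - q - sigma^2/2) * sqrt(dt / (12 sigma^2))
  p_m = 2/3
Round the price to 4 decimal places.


Answer: Price = V(0,0) = 21.5515

Derivation:
dt = T/N = 0.500000; dx = sigma*sqrt(3*dt) = 0.698105
u = exp(dx) = 2.009939; d = 1/u = 0.497527
p_u = 0.117802, p_m = 0.666667, p_d = 0.215531
Discount per step: exp(-r*dt) = 0.986591
Stock lattice S(k, j) with j the centered position index:
  k=0: S(0,+0) = 90.2700
  k=1: S(1,-1) = 44.9118; S(1,+0) = 90.2700; S(1,+1) = 181.4372
  k=2: S(2,-2) = 22.3449; S(2,-1) = 44.9118; S(2,+0) = 90.2700; S(2,+1) = 181.4372; S(2,+2) = 364.6778
  k=3: S(3,-3) = 11.1172; S(3,-2) = 22.3449; S(3,-1) = 44.9118; S(3,+0) = 90.2700; S(3,+1) = 181.4372; S(3,+2) = 364.6778; S(3,+3) = 732.9804
Terminal payoffs V(N, j) = max(S_T - K, 0):
  V(3,-3) = 0.000000; V(3,-2) = 0.000000; V(3,-1) = 0.000000; V(3,+0) = 0.000000; V(3,+1) = 84.197230; V(3,+2) = 267.437840; V(3,+3) = 635.740361
Backward induction: V(k, j) = exp(-r*dt) * [p_u * V(k+1, j+1) + p_m * V(k+1, j) + p_d * V(k+1, j-1)]
  V(2,-2) = exp(-r*dt) * [p_u*0.000000 + p_m*0.000000 + p_d*0.000000] = 0.000000
  V(2,-1) = exp(-r*dt) * [p_u*0.000000 + p_m*0.000000 + p_d*0.000000] = 0.000000
  V(2,+0) = exp(-r*dt) * [p_u*84.197230 + p_m*0.000000 + p_d*0.000000] = 9.785618
  V(2,+1) = exp(-r*dt) * [p_u*267.437840 + p_m*84.197230 + p_d*0.000000] = 86.461116
  V(2,+2) = exp(-r*dt) * [p_u*635.740361 + p_m*267.437840 + p_d*84.197230] = 267.692287
  V(1,-1) = exp(-r*dt) * [p_u*9.785618 + p_m*0.000000 + p_d*0.000000] = 1.137310
  V(1,+0) = exp(-r*dt) * [p_u*86.461116 + p_m*9.785618 + p_d*0.000000] = 16.485000
  V(1,+1) = exp(-r*dt) * [p_u*267.692287 + p_m*86.461116 + p_d*9.785618] = 90.060532
  V(0,+0) = exp(-r*dt) * [p_u*90.060532 + p_m*16.485000 + p_d*1.137310] = 21.551537


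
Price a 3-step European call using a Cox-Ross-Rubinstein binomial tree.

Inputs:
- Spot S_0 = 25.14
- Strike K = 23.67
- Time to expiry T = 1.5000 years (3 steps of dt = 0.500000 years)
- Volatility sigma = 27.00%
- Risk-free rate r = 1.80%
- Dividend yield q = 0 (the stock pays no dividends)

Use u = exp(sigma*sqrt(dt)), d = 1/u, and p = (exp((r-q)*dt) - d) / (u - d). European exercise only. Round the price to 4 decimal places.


Answer: Price = V(0,0) = 4.5368

Derivation:
dt = T/N = 0.500000
u = exp(sigma*sqrt(dt)) = 1.210361; d = 1/u = 0.826200
p = (exp((r-q)*dt) - d) / (u - d) = 0.475948
Discount per step: exp(-r*dt) = 0.991040
Stock lattice S(k, i) with i counting down-moves:
  k=0: S(0,0) = 25.1400
  k=1: S(1,0) = 30.4285; S(1,1) = 20.7707
  k=2: S(2,0) = 36.8295; S(2,1) = 25.1400; S(2,2) = 17.1607
  k=3: S(3,0) = 44.5769; S(3,1) = 30.4285; S(3,2) = 20.7707; S(3,3) = 14.1782
Terminal payoffs V(N, i) = max(S_T - K, 0):
  V(3,0) = 20.906940; V(3,1) = 6.758481; V(3,2) = 0.000000; V(3,3) = 0.000000
Backward induction: V(k, i) = exp(-r*dt) * [p * V(k+1, i) + (1-p) * V(k+1, i+1)].
  V(2,0) = exp(-r*dt) * [p*20.906940 + (1-p)*6.758481] = 13.371527
  V(2,1) = exp(-r*dt) * [p*6.758481 + (1-p)*0.000000] = 3.187866
  V(2,2) = exp(-r*dt) * [p*0.000000 + (1-p)*0.000000] = 0.000000
  V(1,0) = exp(-r*dt) * [p*13.371527 + (1-p)*3.187866] = 7.962772
  V(1,1) = exp(-r*dt) * [p*3.187866 + (1-p)*0.000000] = 1.503665
  V(0,0) = exp(-r*dt) * [p*7.962772 + (1-p)*1.503665] = 4.536849


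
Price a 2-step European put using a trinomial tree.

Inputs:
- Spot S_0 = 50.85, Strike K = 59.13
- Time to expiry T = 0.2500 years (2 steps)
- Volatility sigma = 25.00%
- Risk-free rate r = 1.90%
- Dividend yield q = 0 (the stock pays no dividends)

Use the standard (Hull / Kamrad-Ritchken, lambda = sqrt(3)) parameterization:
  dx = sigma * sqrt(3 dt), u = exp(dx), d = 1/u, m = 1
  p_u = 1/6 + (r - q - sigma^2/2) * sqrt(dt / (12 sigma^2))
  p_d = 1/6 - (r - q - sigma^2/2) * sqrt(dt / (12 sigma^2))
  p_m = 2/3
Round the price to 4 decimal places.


dt = T/N = 0.125000; dx = sigma*sqrt(3*dt) = 0.153093
u = exp(dx) = 1.165433; d = 1/u = 0.858050
p_u = 0.161666, p_m = 0.666667, p_d = 0.171668
Discount per step: exp(-r*dt) = 0.997628
Stock lattice S(k, j) with j the centered position index:
  k=0: S(0,+0) = 50.8500
  k=1: S(1,-1) = 43.6318; S(1,+0) = 50.8500; S(1,+1) = 59.2623
  k=2: S(2,-2) = 37.4383; S(2,-1) = 43.6318; S(2,+0) = 50.8500; S(2,+1) = 59.2623; S(2,+2) = 69.0663
Terminal payoffs V(N, j) = max(K - S_T, 0):
  V(2,-2) = 21.691713; V(2,-1) = 15.498166; V(2,+0) = 8.280000; V(2,+1) = 0.000000; V(2,+2) = 0.000000
Backward induction: V(k, j) = exp(-r*dt) * [p_u * V(k+1, j+1) + p_m * V(k+1, j) + p_d * V(k+1, j-1)]
  V(1,-1) = exp(-r*dt) * [p_u*8.280000 + p_m*15.498166 + p_d*21.691713] = 15.357950
  V(1,+0) = exp(-r*dt) * [p_u*0.000000 + p_m*8.280000 + p_d*15.498166] = 8.161129
  V(1,+1) = exp(-r*dt) * [p_u*0.000000 + p_m*0.000000 + p_d*8.280000] = 1.418037
  V(0,+0) = exp(-r*dt) * [p_u*1.418037 + p_m*8.161129 + p_d*15.357950] = 8.286760

Answer: Price = V(0,0) = 8.2868


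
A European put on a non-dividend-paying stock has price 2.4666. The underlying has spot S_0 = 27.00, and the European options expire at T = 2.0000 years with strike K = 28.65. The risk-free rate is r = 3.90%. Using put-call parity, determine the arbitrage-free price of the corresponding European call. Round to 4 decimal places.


Answer: Call price = 2.9664

Derivation:
Put-call parity: C - P = S_0 * exp(-qT) - K * exp(-rT).
S_0 * exp(-qT) = 27.0000 * 1.00000000 = 27.00000000
K * exp(-rT) = 28.6500 * 0.92496443 = 26.50023082
C = P + S*exp(-qT) - K*exp(-rT)
C = 2.4666 + 27.00000000 - 26.50023082 = 2.9664


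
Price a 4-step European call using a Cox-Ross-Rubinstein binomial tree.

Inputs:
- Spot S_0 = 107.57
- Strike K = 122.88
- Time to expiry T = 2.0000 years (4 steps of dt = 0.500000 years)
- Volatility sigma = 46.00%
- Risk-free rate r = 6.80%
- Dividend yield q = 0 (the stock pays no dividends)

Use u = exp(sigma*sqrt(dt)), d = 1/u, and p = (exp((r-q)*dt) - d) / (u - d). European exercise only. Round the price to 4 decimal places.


dt = T/N = 0.500000
u = exp(sigma*sqrt(dt)) = 1.384403; d = 1/u = 0.722333
p = (exp((r-q)*dt) - d) / (u - d) = 0.471629
Discount per step: exp(-r*dt) = 0.966572
Stock lattice S(k, i) with i counting down-moves:
  k=0: S(0,0) = 107.5700
  k=1: S(1,0) = 148.9202; S(1,1) = 77.7014
  k=2: S(2,0) = 206.1657; S(2,1) = 107.5700; S(2,2) = 56.1262
  k=3: S(3,0) = 285.4164; S(3,1) = 148.9202; S(3,2) = 77.7014; S(3,3) = 40.5418
  k=4: S(4,0) = 395.1314; S(4,1) = 206.1657; S(4,2) = 107.5700; S(4,3) = 56.1262; S(4,4) = 29.2847
Terminal payoffs V(N, i) = max(S_T - K, 0):
  V(4,0) = 272.251364; V(4,1) = 83.285663; V(4,2) = 0.000000; V(4,3) = 0.000000; V(4,4) = 0.000000
Backward induction: V(k, i) = exp(-r*dt) * [p * V(k+1, i) + (1-p) * V(k+1, i+1)].
  V(3,0) = exp(-r*dt) * [p*272.251364 + (1-p)*83.285663] = 166.644091
  V(3,1) = exp(-r*dt) * [p*83.285663 + (1-p)*0.000000] = 37.966884
  V(3,2) = exp(-r*dt) * [p*0.000000 + (1-p)*0.000000] = 0.000000
  V(3,3) = exp(-r*dt) * [p*0.000000 + (1-p)*0.000000] = 0.000000
  V(2,0) = exp(-r*dt) * [p*166.644091 + (1-p)*37.966884] = 95.356933
  V(2,1) = exp(-r*dt) * [p*37.966884 + (1-p)*0.000000] = 17.307712
  V(2,2) = exp(-r*dt) * [p*0.000000 + (1-p)*0.000000] = 0.000000
  V(1,0) = exp(-r*dt) * [p*95.356933 + (1-p)*17.307712] = 52.308922
  V(1,1) = exp(-r*dt) * [p*17.307712 + (1-p)*0.000000] = 7.889952
  V(0,0) = exp(-r*dt) * [p*52.308922 + (1-p)*7.889952] = 27.875184

Answer: Price = V(0,0) = 27.8752


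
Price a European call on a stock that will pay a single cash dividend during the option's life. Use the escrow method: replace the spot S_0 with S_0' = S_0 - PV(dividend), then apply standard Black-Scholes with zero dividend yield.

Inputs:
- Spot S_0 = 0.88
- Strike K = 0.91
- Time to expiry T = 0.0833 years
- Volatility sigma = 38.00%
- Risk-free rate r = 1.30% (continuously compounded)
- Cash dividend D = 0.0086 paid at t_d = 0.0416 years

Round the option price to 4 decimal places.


Answer: Price = 0.0230

Derivation:
PV(D) = D * exp(-r * t_d) = 0.0086 * 0.99945935 = 0.00859535
S_0' = S_0 - PV(D) = 0.8800 - 0.00859535 = 0.87140465
d1 = (ln(S_0'/K) + (r + sigma^2/2)*T) / (sigma*sqrt(T)) = -0.33044102
d2 = d1 - sigma*sqrt(T) = -0.44011563
exp(-rT) = 0.99891769
N(d1) = 0.37053337; N(d2) = 0.32992668
C = S_0' * N(d1) - K * exp(-rT) * N(d2) = 0.87140465 * 0.37053337 - 0.9100 * 0.99891769 * 0.32992668 = 0.0230


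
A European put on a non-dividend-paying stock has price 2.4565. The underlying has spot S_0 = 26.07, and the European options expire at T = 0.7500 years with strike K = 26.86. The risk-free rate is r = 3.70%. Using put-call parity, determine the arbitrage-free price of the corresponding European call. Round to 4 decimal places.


Answer: Call price = 2.4016

Derivation:
Put-call parity: C - P = S_0 * exp(-qT) - K * exp(-rT).
S_0 * exp(-qT) = 26.0700 * 1.00000000 = 26.07000000
K * exp(-rT) = 26.8600 * 0.97263149 = 26.12488194
C = P + S*exp(-qT) - K*exp(-rT)
C = 2.4565 + 26.07000000 - 26.12488194 = 2.4016


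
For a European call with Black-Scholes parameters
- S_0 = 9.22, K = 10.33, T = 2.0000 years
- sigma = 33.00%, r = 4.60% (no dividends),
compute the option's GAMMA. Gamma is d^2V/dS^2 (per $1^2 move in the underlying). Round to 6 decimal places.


Answer: Gamma = 0.091110

Derivation:
d1 = 0.1868963671; d2 = -0.2797941085
phi(d1) = 0.3920351953; exp(-qT) = 1.0000000000; exp(-rT) = 0.9121051495
Gamma = exp(-qT) * phi(d1) / (S * sigma * sqrt(T)) = 1.0000000000 * 0.3920351953 / (9.2200 * 0.3300 * 1.4142135624) = 0.091110


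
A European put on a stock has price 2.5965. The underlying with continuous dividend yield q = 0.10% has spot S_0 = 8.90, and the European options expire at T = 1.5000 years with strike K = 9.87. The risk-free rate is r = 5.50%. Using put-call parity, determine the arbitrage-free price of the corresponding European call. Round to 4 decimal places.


Answer: Call price = 2.3948

Derivation:
Put-call parity: C - P = S_0 * exp(-qT) - K * exp(-rT).
S_0 * exp(-qT) = 8.9000 * 0.99850112 = 8.88666001
K * exp(-rT) = 9.8700 * 0.92081144 = 9.08840889
C = P + S*exp(-qT) - K*exp(-rT)
C = 2.5965 + 8.88666001 - 9.08840889 = 2.3948


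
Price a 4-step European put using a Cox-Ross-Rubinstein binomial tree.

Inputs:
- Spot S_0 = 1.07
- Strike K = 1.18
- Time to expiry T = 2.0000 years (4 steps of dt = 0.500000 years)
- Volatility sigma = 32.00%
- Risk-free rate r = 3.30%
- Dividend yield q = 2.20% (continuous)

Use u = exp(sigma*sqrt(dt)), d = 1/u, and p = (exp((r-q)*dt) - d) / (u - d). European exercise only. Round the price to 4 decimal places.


dt = T/N = 0.500000
u = exp(sigma*sqrt(dt)) = 1.253919; d = 1/u = 0.797499
p = (exp((r-q)*dt) - d) / (u - d) = 0.455755
Discount per step: exp(-r*dt) = 0.983635
Stock lattice S(k, i) with i counting down-moves:
  k=0: S(0,0) = 1.0700
  k=1: S(1,0) = 1.3417; S(1,1) = 0.8533
  k=2: S(2,0) = 1.6824; S(2,1) = 1.0700; S(2,2) = 0.6805
  k=3: S(3,0) = 2.1096; S(3,1) = 1.3417; S(3,2) = 0.8533; S(3,3) = 0.5427
  k=4: S(4,0) = 2.6452; S(4,1) = 1.6824; S(4,2) = 1.0700; S(4,3) = 0.6805; S(4,4) = 0.4328
Terminal payoffs V(N, i) = max(K - S_T, 0):
  V(4,0) = 0.000000; V(4,1) = 0.000000; V(4,2) = 0.110000; V(4,3) = 0.499474; V(4,4) = 0.747182
Backward induction: V(k, i) = exp(-r*dt) * [p * V(k+1, i) + (1-p) * V(k+1, i+1)].
  V(3,0) = exp(-r*dt) * [p*0.000000 + (1-p)*0.000000] = 0.000000
  V(3,1) = exp(-r*dt) * [p*0.000000 + (1-p)*0.110000] = 0.058887
  V(3,2) = exp(-r*dt) * [p*0.110000 + (1-p)*0.499474] = 0.316700
  V(3,3) = exp(-r*dt) * [p*0.499474 + (1-p)*0.747182] = 0.623908
  V(2,0) = exp(-r*dt) * [p*0.000000 + (1-p)*0.058887] = 0.031525
  V(2,1) = exp(-r*dt) * [p*0.058887 + (1-p)*0.316700] = 0.195941
  V(2,2) = exp(-r*dt) * [p*0.316700 + (1-p)*0.623908] = 0.475978
  V(1,0) = exp(-r*dt) * [p*0.031525 + (1-p)*0.195941] = 0.119027
  V(1,1) = exp(-r*dt) * [p*0.195941 + (1-p)*0.475978] = 0.342649
  V(0,0) = exp(-r*dt) * [p*0.119027 + (1-p)*0.342649] = 0.236793

Answer: Price = V(0,0) = 0.2368


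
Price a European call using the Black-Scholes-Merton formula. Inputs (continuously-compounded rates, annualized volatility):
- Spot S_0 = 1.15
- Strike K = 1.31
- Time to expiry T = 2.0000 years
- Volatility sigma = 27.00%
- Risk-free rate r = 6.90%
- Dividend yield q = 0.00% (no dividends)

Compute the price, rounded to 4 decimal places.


d1 = (ln(S/K) + (r - q + 0.5*sigma^2) * T) / (sigma * sqrt(T)) = 0.21117562
d2 = d1 - sigma * sqrt(T) = -0.17066204
exp(-rT) = 0.87109869; exp(-qT) = 1.00000000
C = S_0 * exp(-qT) * N(d1) - K * exp(-rT) * N(d2)
N(d1) = 0.58362488; N(d2) = 0.43224476
C = 1.1500 * 1.00000000 * 0.58362488 - 1.3100 * 0.87109869 * 0.43224476 = 0.1779

Answer: Price = 0.1779


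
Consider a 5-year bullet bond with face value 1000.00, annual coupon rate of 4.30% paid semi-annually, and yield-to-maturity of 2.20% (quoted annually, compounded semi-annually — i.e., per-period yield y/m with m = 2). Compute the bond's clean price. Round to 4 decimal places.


Answer: Price = 1098.9173

Derivation:
Coupon per period c = face * coupon_rate / m = 21.500000
Periods per year m = 2; per-period yield y/m = 0.011000
Number of cashflows N = 10
Cashflows (t years, CF_t, discount factor 1/(1+y/m)^(m*t), PV):
  t = 0.5000: CF_t = 21.500000, DF = 0.989120, PV = 21.266073
  t = 1.0000: CF_t = 21.500000, DF = 0.978358, PV = 21.034692
  t = 1.5000: CF_t = 21.500000, DF = 0.967713, PV = 20.805827
  t = 2.0000: CF_t = 21.500000, DF = 0.957184, PV = 20.579453
  t = 2.5000: CF_t = 21.500000, DF = 0.946769, PV = 20.355543
  t = 3.0000: CF_t = 21.500000, DF = 0.936468, PV = 20.134068
  t = 3.5000: CF_t = 21.500000, DF = 0.926279, PV = 19.915003
  t = 4.0000: CF_t = 21.500000, DF = 0.916201, PV = 19.698321
  t = 4.5000: CF_t = 21.500000, DF = 0.906232, PV = 19.483997
  t = 5.0000: CF_t = 1021.500000, DF = 0.896372, PV = 915.644340
Price P = sum_t PV_t = 1098.917317


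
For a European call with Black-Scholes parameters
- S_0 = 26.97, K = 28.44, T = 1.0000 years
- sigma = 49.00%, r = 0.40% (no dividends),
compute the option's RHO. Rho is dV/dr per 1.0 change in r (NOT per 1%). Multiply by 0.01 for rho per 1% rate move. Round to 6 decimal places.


d1 = 0.1448541474; d2 = -0.3451458526
phi(d1) = 0.3947787115; exp(-qT) = 1.0000000000; exp(-rT) = 0.9960079893
N(d2) = 0.3649923618
Rho = K*T*exp(-rT)*N(d2) = 28.4400 * 1.0000 * 0.9960079893 * 0.3649923618 = 10.338944

Answer: Rho = 10.338944


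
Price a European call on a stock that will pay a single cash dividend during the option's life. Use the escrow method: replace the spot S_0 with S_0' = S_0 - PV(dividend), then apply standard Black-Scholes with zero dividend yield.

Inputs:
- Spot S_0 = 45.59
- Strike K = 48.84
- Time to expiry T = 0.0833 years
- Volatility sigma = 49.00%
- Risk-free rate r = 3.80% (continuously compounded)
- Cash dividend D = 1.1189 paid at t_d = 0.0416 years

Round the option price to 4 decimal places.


Answer: Price = 1.0382

Derivation:
PV(D) = D * exp(-r * t_d) = 1.1189 * 0.99842045 = 1.11713264
S_0' = S_0 - PV(D) = 45.5900 - 1.11713264 = 44.47286736
d1 = (ln(S_0'/K) + (r + sigma^2/2)*T) / (sigma*sqrt(T)) = -0.56925023
d2 = d1 - sigma*sqrt(T) = -0.71067275
exp(-rT) = 0.99683960
N(d1) = 0.28459317; N(d2) = 0.23864352
C = S_0' * N(d1) - K * exp(-rT) * N(d2) = 44.47286736 * 0.28459317 - 48.8400 * 0.99683960 * 0.23864352 = 1.0382


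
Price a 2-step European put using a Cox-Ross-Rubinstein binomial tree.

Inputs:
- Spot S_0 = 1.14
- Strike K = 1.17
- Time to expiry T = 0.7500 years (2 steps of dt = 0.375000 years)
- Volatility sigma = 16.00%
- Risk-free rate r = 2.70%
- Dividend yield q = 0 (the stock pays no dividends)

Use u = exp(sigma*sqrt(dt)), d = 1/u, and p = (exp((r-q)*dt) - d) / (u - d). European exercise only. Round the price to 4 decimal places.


dt = T/N = 0.375000
u = exp(sigma*sqrt(dt)) = 1.102940; d = 1/u = 0.906667
p = (exp((r-q)*dt) - d) / (u - d) = 0.527373
Discount per step: exp(-r*dt) = 0.989926
Stock lattice S(k, i) with i counting down-moves:
  k=0: S(0,0) = 1.1400
  k=1: S(1,0) = 1.2574; S(1,1) = 1.0336
  k=2: S(2,0) = 1.3868; S(2,1) = 1.1400; S(2,2) = 0.9371
Terminal payoffs V(N, i) = max(K - S_T, 0):
  V(2,0) = 0.000000; V(2,1) = 0.030000; V(2,2) = 0.232868
Backward induction: V(k, i) = exp(-r*dt) * [p * V(k+1, i) + (1-p) * V(k+1, i+1)].
  V(1,0) = exp(-r*dt) * [p*0.000000 + (1-p)*0.030000] = 0.014036
  V(1,1) = exp(-r*dt) * [p*0.030000 + (1-p)*0.232868] = 0.124613
  V(0,0) = exp(-r*dt) * [p*0.014036 + (1-p)*0.124613] = 0.065630

Answer: Price = V(0,0) = 0.0656


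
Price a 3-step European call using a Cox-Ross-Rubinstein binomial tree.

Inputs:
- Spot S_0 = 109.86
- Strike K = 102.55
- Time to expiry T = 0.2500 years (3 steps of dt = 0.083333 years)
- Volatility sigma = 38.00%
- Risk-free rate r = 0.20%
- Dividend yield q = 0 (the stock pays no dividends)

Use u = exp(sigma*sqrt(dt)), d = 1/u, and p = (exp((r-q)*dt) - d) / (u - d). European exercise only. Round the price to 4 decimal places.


Answer: Price = V(0,0) = 12.4071

Derivation:
dt = T/N = 0.083333
u = exp(sigma*sqrt(dt)) = 1.115939; d = 1/u = 0.896106
p = (exp((r-q)*dt) - d) / (u - d) = 0.473362
Discount per step: exp(-r*dt) = 0.999833
Stock lattice S(k, i) with i counting down-moves:
  k=0: S(0,0) = 109.8600
  k=1: S(1,0) = 122.5971; S(1,1) = 98.4462
  k=2: S(2,0) = 136.8109; S(2,1) = 109.8600; S(2,2) = 88.2182
  k=3: S(3,0) = 152.6727; S(3,1) = 122.5971; S(3,2) = 98.4462; S(3,3) = 79.0529
Terminal payoffs V(N, i) = max(S_T - K, 0):
  V(3,0) = 50.122710; V(3,1) = 20.047101; V(3,2) = 0.000000; V(3,3) = 0.000000
Backward induction: V(k, i) = exp(-r*dt) * [p * V(k+1, i) + (1-p) * V(k+1, i+1)].
  V(2,0) = exp(-r*dt) * [p*50.122710 + (1-p)*20.047101] = 34.278024
  V(2,1) = exp(-r*dt) * [p*20.047101 + (1-p)*0.000000] = 9.487945
  V(2,2) = exp(-r*dt) * [p*0.000000 + (1-p)*0.000000] = 0.000000
  V(1,0) = exp(-r*dt) * [p*34.278024 + (1-p)*9.487945] = 21.219079
  V(1,1) = exp(-r*dt) * [p*9.487945 + (1-p)*0.000000] = 4.490480
  V(0,0) = exp(-r*dt) * [p*21.219079 + (1-p)*4.490480] = 12.407087


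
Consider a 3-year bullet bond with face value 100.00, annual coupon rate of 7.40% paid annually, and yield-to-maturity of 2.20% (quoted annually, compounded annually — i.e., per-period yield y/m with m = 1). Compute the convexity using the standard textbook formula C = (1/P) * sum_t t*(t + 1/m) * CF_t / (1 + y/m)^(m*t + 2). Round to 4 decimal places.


Coupon per period c = face * coupon_rate / m = 7.400000
Periods per year m = 1; per-period yield y/m = 0.022000
Number of cashflows N = 3
Cashflows (t years, CF_t, discount factor 1/(1+y/m)^(m*t), PV):
  t = 1.0000: CF_t = 7.400000, DF = 0.978474, PV = 7.240705
  t = 2.0000: CF_t = 7.400000, DF = 0.957411, PV = 7.084838
  t = 3.0000: CF_t = 107.400000, DF = 0.936801, PV = 100.612420
Price P = sum_t PV_t = 114.937962
Convexity numerator sum_t t*(t + 1/m) * CF_t / (1+y/m)^(m*t + 2):
  t = 1.0000: term = 13.864654
  t = 2.0000: term = 40.698592
  t = 3.0000: term = 1155.928704
Convexity = (1/P) * sum = 1210.491950 / 114.937962 = 10.531698

Answer: Convexity = 10.5317


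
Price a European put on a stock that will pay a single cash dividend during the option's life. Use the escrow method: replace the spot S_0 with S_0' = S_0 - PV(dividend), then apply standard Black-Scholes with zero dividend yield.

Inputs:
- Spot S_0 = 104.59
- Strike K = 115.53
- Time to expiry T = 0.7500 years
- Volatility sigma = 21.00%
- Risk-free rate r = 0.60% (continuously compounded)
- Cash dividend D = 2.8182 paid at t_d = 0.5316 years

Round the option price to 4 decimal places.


PV(D) = D * exp(-r * t_d) = 2.8182 * 0.99681548 = 2.80922539
S_0' = S_0 - PV(D) = 104.5900 - 2.80922539 = 101.78077461
d1 = (ln(S_0'/K) + (r + sigma^2/2)*T) / (sigma*sqrt(T)) = -0.58104259
d2 = d1 - sigma*sqrt(T) = -0.76290792
exp(-rT) = 0.99551011
N(-d1) = 0.71939412; N(-d2) = 0.77724084
P = K * exp(-rT) * N(-d2) - S_0' * N(-d1) = 115.5300 * 0.99551011 * 0.77724084 - 101.78077461 * 0.71939412 = 16.1710

Answer: Price = 16.1710


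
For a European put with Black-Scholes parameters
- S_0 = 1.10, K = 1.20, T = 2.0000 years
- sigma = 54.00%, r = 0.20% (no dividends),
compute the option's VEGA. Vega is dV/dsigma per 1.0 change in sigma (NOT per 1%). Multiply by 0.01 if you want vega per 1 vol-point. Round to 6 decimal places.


Answer: Vega = 0.597885

Derivation:
d1 = 0.2731378330; d2 = -0.4905374907
phi(d1) = 0.3843350153; exp(-qT) = 1.0000000000; exp(-rT) = 0.9960079893
Vega = S * exp(-qT) * phi(d1) * sqrt(T) = 1.1000 * 1.0000000000 * 0.3843350153 * 1.4142135624 = 0.597885


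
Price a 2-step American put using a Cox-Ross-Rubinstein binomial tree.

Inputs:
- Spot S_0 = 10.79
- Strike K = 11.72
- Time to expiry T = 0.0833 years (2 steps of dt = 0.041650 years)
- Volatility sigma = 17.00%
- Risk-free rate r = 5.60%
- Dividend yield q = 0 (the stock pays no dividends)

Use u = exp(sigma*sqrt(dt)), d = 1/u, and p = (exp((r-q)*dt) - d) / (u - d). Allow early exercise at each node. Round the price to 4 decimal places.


dt = T/N = 0.041650
u = exp(sigma*sqrt(dt)) = 1.035303; d = 1/u = 0.965901
p = (exp((r-q)*dt) - d) / (u - d) = 0.524974
Discount per step: exp(-r*dt) = 0.997670
Stock lattice S(k, i) with i counting down-moves:
  k=0: S(0,0) = 10.7900
  k=1: S(1,0) = 11.1709; S(1,1) = 10.4221
  k=2: S(2,0) = 11.5653; S(2,1) = 10.7900; S(2,2) = 10.0667
Terminal payoffs V(N, i) = max(K - S_T, 0):
  V(2,0) = 0.154713; V(2,1) = 0.930000; V(2,2) = 1.653315
Backward induction: V(k, i) = exp(-r*dt) * [p * V(k+1, i) + (1-p) * V(k+1, i+1)]; then take max(V_cont, immediate exercise) for American.
  V(1,0) = exp(-r*dt) * [p*0.154713 + (1-p)*0.930000] = 0.521776; exercise = 0.549080; V(1,0) = max -> 0.549080
  V(1,1) = exp(-r*dt) * [p*0.930000 + (1-p)*1.653315] = 1.270627; exercise = 1.297931; V(1,1) = max -> 1.297931
  V(0,0) = exp(-r*dt) * [p*0.549080 + (1-p)*1.297931] = 0.902696; exercise = 0.930000; V(0,0) = max -> 0.930000

Answer: Price = V(0,0) = 0.9300


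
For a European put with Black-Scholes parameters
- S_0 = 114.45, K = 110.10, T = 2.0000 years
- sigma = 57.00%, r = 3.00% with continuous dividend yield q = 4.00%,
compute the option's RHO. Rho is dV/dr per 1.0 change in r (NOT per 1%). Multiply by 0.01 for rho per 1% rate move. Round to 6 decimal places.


d1 = 0.4263097195; d2 = -0.3797920110
phi(d1) = 0.3642887263; exp(-qT) = 0.9231163464; exp(-rT) = 0.9417645336
N(-d2) = 0.6479500935
Rho = -K*T*exp(-rT)*N(-d2) = -110.1000 * 2.0000 * 0.9417645336 * 0.6479500935 = -134.369655

Answer: Rho = -134.369655


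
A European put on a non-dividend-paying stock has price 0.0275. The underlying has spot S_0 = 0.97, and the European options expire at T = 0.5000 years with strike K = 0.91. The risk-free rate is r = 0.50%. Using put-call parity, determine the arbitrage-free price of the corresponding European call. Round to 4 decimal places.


Put-call parity: C - P = S_0 * exp(-qT) - K * exp(-rT).
S_0 * exp(-qT) = 0.9700 * 1.00000000 = 0.97000000
K * exp(-rT) = 0.9100 * 0.99750312 = 0.90772784
C = P + S*exp(-qT) - K*exp(-rT)
C = 0.0275 + 0.97000000 - 0.90772784 = 0.0898

Answer: Call price = 0.0898


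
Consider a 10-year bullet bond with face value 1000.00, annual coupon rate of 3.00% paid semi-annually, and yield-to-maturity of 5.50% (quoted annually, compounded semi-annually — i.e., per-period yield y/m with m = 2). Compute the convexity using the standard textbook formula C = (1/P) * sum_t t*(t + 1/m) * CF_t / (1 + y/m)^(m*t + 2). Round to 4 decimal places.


Coupon per period c = face * coupon_rate / m = 15.000000
Periods per year m = 2; per-period yield y/m = 0.027500
Number of cashflows N = 20
Cashflows (t years, CF_t, discount factor 1/(1+y/m)^(m*t), PV):
  t = 0.5000: CF_t = 15.000000, DF = 0.973236, PV = 14.598540
  t = 1.0000: CF_t = 15.000000, DF = 0.947188, PV = 14.207825
  t = 1.5000: CF_t = 15.000000, DF = 0.921838, PV = 13.827567
  t = 2.0000: CF_t = 15.000000, DF = 0.897166, PV = 13.457486
  t = 2.5000: CF_t = 15.000000, DF = 0.873154, PV = 13.097310
  t = 3.0000: CF_t = 15.000000, DF = 0.849785, PV = 12.746774
  t = 3.5000: CF_t = 15.000000, DF = 0.827041, PV = 12.405619
  t = 4.0000: CF_t = 15.000000, DF = 0.804906, PV = 12.073595
  t = 4.5000: CF_t = 15.000000, DF = 0.783364, PV = 11.750458
  t = 5.0000: CF_t = 15.000000, DF = 0.762398, PV = 11.435969
  t = 5.5000: CF_t = 15.000000, DF = 0.741993, PV = 11.129896
  t = 6.0000: CF_t = 15.000000, DF = 0.722134, PV = 10.832016
  t = 6.5000: CF_t = 15.000000, DF = 0.702807, PV = 10.542108
  t = 7.0000: CF_t = 15.000000, DF = 0.683997, PV = 10.259959
  t = 7.5000: CF_t = 15.000000, DF = 0.665691, PV = 9.985362
  t = 8.0000: CF_t = 15.000000, DF = 0.647874, PV = 9.718114
  t = 8.5000: CF_t = 15.000000, DF = 0.630535, PV = 9.458018
  t = 9.0000: CF_t = 15.000000, DF = 0.613659, PV = 9.204884
  t = 9.5000: CF_t = 15.000000, DF = 0.597235, PV = 8.958524
  t = 10.0000: CF_t = 1015.000000, DF = 0.581251, PV = 589.969325
Price P = sum_t PV_t = 809.659348
Convexity numerator sum_t t*(t + 1/m) * CF_t / (1+y/m)^(m*t + 2):
  t = 0.5000: term = 6.913783
  t = 1.0000: term = 20.186229
  t = 1.5000: term = 39.291930
  t = 2.0000: term = 63.733869
  t = 2.5000: term = 93.042144
  t = 3.0000: term = 126.772751
  t = 3.5000: term = 164.506408
  t = 4.0000: term = 205.847434
  t = 4.5000: term = 250.422670
  t = 5.0000: term = 297.880440
  t = 5.5000: term = 347.889565
  t = 6.0000: term = 400.138407
  t = 6.5000: term = 454.333957
  t = 7.0000: term = 510.200963
  t = 7.5000: term = 567.481085
  t = 8.0000: term = 625.932097
  t = 8.5000: term = 685.327113
  t = 9.0000: term = 745.453851
  t = 9.5000: term = 806.113924
  t = 10.0000: term = 58675.266290
Convexity = (1/P) * sum = 65086.734908 / 809.659348 = 80.387801

Answer: Convexity = 80.3878
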